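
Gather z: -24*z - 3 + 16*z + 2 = -8*z - 1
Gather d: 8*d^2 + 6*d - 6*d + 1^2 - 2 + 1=8*d^2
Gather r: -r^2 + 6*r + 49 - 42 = -r^2 + 6*r + 7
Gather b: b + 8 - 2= b + 6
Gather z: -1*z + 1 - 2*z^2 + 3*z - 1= -2*z^2 + 2*z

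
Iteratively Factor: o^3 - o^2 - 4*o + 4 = (o - 1)*(o^2 - 4) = (o - 2)*(o - 1)*(o + 2)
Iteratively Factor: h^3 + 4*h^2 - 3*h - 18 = (h + 3)*(h^2 + h - 6) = (h - 2)*(h + 3)*(h + 3)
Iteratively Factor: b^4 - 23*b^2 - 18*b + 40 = (b + 4)*(b^3 - 4*b^2 - 7*b + 10) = (b - 5)*(b + 4)*(b^2 + b - 2) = (b - 5)*(b - 1)*(b + 4)*(b + 2)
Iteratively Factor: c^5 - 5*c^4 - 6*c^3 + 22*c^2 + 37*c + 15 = (c - 3)*(c^4 - 2*c^3 - 12*c^2 - 14*c - 5) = (c - 3)*(c + 1)*(c^3 - 3*c^2 - 9*c - 5) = (c - 5)*(c - 3)*(c + 1)*(c^2 + 2*c + 1) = (c - 5)*(c - 3)*(c + 1)^2*(c + 1)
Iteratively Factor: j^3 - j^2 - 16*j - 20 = (j - 5)*(j^2 + 4*j + 4) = (j - 5)*(j + 2)*(j + 2)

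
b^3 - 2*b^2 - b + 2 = (b - 2)*(b - 1)*(b + 1)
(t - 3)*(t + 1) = t^2 - 2*t - 3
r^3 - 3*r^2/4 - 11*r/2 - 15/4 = (r - 3)*(r + 1)*(r + 5/4)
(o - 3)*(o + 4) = o^2 + o - 12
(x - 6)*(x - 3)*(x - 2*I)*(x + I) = x^4 - 9*x^3 - I*x^3 + 20*x^2 + 9*I*x^2 - 18*x - 18*I*x + 36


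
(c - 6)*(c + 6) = c^2 - 36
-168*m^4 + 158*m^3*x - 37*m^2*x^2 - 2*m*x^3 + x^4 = (-4*m + x)*(-3*m + x)*(-2*m + x)*(7*m + x)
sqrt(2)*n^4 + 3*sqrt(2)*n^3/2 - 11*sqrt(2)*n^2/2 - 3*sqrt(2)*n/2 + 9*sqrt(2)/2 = (n - 3/2)*(n - 1)*(n + 3)*(sqrt(2)*n + sqrt(2))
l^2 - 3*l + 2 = (l - 2)*(l - 1)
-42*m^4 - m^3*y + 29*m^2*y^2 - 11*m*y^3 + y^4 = (-7*m + y)*(-3*m + y)*(-2*m + y)*(m + y)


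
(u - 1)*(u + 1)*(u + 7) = u^3 + 7*u^2 - u - 7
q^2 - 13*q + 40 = (q - 8)*(q - 5)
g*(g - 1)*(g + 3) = g^3 + 2*g^2 - 3*g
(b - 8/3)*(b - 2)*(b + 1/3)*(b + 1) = b^4 - 10*b^3/3 - 5*b^2/9 + 50*b/9 + 16/9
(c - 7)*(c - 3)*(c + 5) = c^3 - 5*c^2 - 29*c + 105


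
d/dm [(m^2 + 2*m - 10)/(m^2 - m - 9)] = (-3*m^2 + 2*m - 28)/(m^4 - 2*m^3 - 17*m^2 + 18*m + 81)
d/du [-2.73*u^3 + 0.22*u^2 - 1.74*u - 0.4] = -8.19*u^2 + 0.44*u - 1.74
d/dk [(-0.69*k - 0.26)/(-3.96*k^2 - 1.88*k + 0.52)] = (2.7324*k^2 + 1.2972*k - (0.69*k + 0.26)*(7.92*k + 1.88) - 0.3588)/(3.96*k^2 + 1.88*k - 0.52)^2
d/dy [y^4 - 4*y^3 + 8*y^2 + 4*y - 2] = 4*y^3 - 12*y^2 + 16*y + 4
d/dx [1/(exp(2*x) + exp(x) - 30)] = (-2*exp(x) - 1)*exp(x)/(exp(2*x) + exp(x) - 30)^2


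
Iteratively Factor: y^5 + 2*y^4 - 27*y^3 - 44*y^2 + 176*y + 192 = (y - 3)*(y^4 + 5*y^3 - 12*y^2 - 80*y - 64) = (y - 4)*(y - 3)*(y^3 + 9*y^2 + 24*y + 16) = (y - 4)*(y - 3)*(y + 4)*(y^2 + 5*y + 4) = (y - 4)*(y - 3)*(y + 1)*(y + 4)*(y + 4)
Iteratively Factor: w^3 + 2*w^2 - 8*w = (w - 2)*(w^2 + 4*w) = w*(w - 2)*(w + 4)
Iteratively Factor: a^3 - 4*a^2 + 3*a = (a)*(a^2 - 4*a + 3) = a*(a - 3)*(a - 1)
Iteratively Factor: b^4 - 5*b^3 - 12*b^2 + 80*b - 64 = (b + 4)*(b^3 - 9*b^2 + 24*b - 16) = (b - 4)*(b + 4)*(b^2 - 5*b + 4) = (b - 4)^2*(b + 4)*(b - 1)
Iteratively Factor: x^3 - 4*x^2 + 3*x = (x)*(x^2 - 4*x + 3) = x*(x - 1)*(x - 3)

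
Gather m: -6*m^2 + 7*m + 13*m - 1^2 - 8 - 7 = -6*m^2 + 20*m - 16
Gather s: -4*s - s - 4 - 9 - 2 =-5*s - 15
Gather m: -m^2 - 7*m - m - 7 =-m^2 - 8*m - 7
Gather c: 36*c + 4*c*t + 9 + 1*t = c*(4*t + 36) + t + 9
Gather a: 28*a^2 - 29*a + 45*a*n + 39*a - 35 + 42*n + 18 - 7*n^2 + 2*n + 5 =28*a^2 + a*(45*n + 10) - 7*n^2 + 44*n - 12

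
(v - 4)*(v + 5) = v^2 + v - 20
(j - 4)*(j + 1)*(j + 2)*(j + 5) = j^4 + 4*j^3 - 15*j^2 - 58*j - 40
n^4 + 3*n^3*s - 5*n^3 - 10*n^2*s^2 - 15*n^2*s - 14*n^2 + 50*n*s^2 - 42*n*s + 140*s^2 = (n - 7)*(n + 2)*(n - 2*s)*(n + 5*s)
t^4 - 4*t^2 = t^2*(t - 2)*(t + 2)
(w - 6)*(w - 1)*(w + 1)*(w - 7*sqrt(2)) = w^4 - 7*sqrt(2)*w^3 - 6*w^3 - w^2 + 42*sqrt(2)*w^2 + 6*w + 7*sqrt(2)*w - 42*sqrt(2)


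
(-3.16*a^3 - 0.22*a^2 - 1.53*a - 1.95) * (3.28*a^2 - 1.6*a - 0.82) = -10.3648*a^5 + 4.3344*a^4 - 2.0752*a^3 - 3.7676*a^2 + 4.3746*a + 1.599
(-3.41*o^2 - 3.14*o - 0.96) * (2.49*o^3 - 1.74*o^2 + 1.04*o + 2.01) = -8.4909*o^5 - 1.8852*o^4 - 0.473199999999999*o^3 - 8.4493*o^2 - 7.3098*o - 1.9296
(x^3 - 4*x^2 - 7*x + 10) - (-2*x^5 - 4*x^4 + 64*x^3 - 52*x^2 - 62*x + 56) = 2*x^5 + 4*x^4 - 63*x^3 + 48*x^2 + 55*x - 46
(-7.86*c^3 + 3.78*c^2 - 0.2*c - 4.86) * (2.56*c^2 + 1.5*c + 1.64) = -20.1216*c^5 - 2.1132*c^4 - 7.7324*c^3 - 6.5424*c^2 - 7.618*c - 7.9704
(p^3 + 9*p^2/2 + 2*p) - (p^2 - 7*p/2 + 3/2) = p^3 + 7*p^2/2 + 11*p/2 - 3/2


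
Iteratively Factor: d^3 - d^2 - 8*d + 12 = (d - 2)*(d^2 + d - 6) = (d - 2)^2*(d + 3)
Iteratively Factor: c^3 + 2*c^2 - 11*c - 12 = (c + 1)*(c^2 + c - 12) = (c - 3)*(c + 1)*(c + 4)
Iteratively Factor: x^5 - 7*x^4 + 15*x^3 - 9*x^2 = (x)*(x^4 - 7*x^3 + 15*x^2 - 9*x) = x*(x - 3)*(x^3 - 4*x^2 + 3*x) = x*(x - 3)*(x - 1)*(x^2 - 3*x) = x^2*(x - 3)*(x - 1)*(x - 3)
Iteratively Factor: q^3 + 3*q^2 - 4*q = (q)*(q^2 + 3*q - 4) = q*(q + 4)*(q - 1)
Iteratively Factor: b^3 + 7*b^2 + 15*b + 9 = (b + 3)*(b^2 + 4*b + 3) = (b + 3)^2*(b + 1)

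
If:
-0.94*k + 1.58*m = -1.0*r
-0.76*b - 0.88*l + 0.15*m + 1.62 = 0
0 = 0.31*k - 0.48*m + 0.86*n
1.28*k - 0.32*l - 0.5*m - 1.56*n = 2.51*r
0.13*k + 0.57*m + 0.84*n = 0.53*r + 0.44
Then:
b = -3.77806461367366*r - 1.42412523122791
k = 2.66701266760109*r + 0.988205114643112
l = 3.42545222542512*r + 3.17104897786476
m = 0.953792346547484*r + 0.587919498585143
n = -0.429015814666914*r - 0.0280723560680189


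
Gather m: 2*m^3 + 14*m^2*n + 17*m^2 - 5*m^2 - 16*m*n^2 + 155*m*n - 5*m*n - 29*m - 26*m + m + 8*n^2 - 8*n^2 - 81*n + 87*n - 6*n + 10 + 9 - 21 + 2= 2*m^3 + m^2*(14*n + 12) + m*(-16*n^2 + 150*n - 54)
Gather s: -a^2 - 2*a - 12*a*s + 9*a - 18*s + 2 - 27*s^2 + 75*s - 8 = -a^2 + 7*a - 27*s^2 + s*(57 - 12*a) - 6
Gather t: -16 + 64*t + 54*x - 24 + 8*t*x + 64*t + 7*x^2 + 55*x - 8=t*(8*x + 128) + 7*x^2 + 109*x - 48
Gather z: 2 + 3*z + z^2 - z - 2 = z^2 + 2*z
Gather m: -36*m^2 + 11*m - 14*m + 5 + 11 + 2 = -36*m^2 - 3*m + 18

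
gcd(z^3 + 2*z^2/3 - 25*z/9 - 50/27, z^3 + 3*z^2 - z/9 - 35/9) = z + 5/3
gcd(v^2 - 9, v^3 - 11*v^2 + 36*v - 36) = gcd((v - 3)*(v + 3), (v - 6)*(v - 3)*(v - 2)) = v - 3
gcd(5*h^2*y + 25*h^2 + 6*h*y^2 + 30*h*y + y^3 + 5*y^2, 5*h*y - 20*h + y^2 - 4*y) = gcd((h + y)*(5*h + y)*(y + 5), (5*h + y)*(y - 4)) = 5*h + y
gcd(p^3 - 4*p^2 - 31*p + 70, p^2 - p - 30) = p + 5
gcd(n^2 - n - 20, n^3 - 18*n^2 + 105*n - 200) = n - 5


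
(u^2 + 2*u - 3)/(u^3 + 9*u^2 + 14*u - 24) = (u + 3)/(u^2 + 10*u + 24)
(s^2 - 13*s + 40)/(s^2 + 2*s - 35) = (s - 8)/(s + 7)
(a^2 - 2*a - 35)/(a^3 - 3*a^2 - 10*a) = (-a^2 + 2*a + 35)/(a*(-a^2 + 3*a + 10))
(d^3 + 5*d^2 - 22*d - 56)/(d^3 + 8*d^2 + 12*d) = (d^2 + 3*d - 28)/(d*(d + 6))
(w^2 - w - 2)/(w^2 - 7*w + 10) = (w + 1)/(w - 5)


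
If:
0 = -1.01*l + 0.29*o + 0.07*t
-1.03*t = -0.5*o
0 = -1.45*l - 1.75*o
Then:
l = 0.00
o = 0.00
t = 0.00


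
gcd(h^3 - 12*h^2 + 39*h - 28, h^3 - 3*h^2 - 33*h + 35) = h^2 - 8*h + 7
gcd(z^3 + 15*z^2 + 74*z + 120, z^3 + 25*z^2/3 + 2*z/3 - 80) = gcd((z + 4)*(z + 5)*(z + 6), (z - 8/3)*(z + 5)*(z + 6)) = z^2 + 11*z + 30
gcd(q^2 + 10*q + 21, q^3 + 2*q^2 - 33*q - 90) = q + 3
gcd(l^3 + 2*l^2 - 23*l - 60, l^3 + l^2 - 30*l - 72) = l^2 + 7*l + 12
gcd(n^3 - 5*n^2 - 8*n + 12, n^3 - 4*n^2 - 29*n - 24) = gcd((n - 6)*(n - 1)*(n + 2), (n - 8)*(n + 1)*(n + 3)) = 1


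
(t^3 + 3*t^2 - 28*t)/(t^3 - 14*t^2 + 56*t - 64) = t*(t + 7)/(t^2 - 10*t + 16)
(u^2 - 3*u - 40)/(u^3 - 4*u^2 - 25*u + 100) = (u - 8)/(u^2 - 9*u + 20)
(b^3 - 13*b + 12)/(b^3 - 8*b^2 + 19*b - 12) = (b + 4)/(b - 4)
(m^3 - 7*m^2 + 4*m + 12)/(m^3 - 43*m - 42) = (m^2 - 8*m + 12)/(m^2 - m - 42)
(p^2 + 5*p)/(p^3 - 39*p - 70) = p/(p^2 - 5*p - 14)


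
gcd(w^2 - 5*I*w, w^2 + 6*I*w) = w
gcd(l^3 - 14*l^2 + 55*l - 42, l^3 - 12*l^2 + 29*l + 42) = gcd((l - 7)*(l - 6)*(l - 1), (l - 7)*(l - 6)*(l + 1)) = l^2 - 13*l + 42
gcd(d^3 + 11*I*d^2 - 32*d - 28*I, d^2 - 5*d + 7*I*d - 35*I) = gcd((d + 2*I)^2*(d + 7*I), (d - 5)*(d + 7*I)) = d + 7*I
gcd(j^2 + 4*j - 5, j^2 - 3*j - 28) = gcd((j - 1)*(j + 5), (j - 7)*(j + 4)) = 1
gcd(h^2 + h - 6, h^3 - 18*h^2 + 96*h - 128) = h - 2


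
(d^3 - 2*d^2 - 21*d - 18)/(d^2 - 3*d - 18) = d + 1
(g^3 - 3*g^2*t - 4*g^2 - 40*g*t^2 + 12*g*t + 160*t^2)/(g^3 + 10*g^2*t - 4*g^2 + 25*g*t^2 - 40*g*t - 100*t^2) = (g - 8*t)/(g + 5*t)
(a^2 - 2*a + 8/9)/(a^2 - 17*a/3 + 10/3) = (a - 4/3)/(a - 5)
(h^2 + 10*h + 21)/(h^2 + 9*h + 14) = (h + 3)/(h + 2)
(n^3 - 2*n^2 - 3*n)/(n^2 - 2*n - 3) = n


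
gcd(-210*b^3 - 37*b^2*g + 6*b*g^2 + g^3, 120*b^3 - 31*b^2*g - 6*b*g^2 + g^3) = 5*b + g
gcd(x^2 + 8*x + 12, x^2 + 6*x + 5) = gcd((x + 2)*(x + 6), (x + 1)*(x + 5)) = 1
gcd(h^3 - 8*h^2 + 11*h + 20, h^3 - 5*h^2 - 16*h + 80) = h^2 - 9*h + 20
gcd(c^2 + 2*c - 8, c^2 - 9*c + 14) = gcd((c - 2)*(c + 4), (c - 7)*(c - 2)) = c - 2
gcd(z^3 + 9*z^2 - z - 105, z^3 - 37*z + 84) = z^2 + 4*z - 21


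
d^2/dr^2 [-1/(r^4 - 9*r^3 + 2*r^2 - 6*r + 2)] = 2*((6*r^2 - 27*r + 2)*(r^4 - 9*r^3 + 2*r^2 - 6*r + 2) - (4*r^3 - 27*r^2 + 4*r - 6)^2)/(r^4 - 9*r^3 + 2*r^2 - 6*r + 2)^3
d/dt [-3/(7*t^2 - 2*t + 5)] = 6*(7*t - 1)/(7*t^2 - 2*t + 5)^2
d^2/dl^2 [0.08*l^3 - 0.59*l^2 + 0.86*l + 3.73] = 0.48*l - 1.18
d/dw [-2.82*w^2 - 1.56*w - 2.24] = -5.64*w - 1.56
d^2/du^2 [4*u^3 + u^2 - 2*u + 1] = 24*u + 2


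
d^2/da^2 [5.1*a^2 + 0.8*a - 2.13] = 10.2000000000000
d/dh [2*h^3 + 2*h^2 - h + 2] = 6*h^2 + 4*h - 1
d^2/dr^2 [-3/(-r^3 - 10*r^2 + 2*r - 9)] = 6*(-(3*r + 10)*(r^3 + 10*r^2 - 2*r + 9) + (3*r^2 + 20*r - 2)^2)/(r^3 + 10*r^2 - 2*r + 9)^3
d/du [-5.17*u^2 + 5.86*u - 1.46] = 5.86 - 10.34*u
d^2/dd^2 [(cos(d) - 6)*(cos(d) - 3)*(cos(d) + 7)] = 177*cos(d)/4 + 4*cos(2*d) - 9*cos(3*d)/4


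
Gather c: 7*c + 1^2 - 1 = 7*c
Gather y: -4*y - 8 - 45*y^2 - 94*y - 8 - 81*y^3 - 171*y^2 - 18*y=-81*y^3 - 216*y^2 - 116*y - 16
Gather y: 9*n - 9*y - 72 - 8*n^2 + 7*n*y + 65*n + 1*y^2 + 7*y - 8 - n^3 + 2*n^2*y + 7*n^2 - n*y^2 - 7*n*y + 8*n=-n^3 - n^2 + 82*n + y^2*(1 - n) + y*(2*n^2 - 2) - 80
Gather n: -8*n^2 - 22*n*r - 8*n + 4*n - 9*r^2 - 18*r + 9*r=-8*n^2 + n*(-22*r - 4) - 9*r^2 - 9*r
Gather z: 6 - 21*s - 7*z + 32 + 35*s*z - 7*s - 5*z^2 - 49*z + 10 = -28*s - 5*z^2 + z*(35*s - 56) + 48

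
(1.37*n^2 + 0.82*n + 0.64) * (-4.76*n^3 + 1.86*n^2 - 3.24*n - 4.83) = -6.5212*n^5 - 1.355*n^4 - 5.96*n^3 - 8.0835*n^2 - 6.0342*n - 3.0912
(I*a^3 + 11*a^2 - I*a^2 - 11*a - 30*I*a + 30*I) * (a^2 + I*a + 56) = I*a^5 + 10*a^4 - I*a^4 - 10*a^3 + 37*I*a^3 + 646*a^2 - 37*I*a^2 - 646*a - 1680*I*a + 1680*I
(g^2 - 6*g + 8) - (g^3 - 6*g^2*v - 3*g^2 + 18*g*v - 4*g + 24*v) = -g^3 + 6*g^2*v + 4*g^2 - 18*g*v - 2*g - 24*v + 8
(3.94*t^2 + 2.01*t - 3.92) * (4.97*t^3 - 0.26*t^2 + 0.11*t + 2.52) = 19.5818*t^5 + 8.9653*t^4 - 19.5716*t^3 + 11.1691*t^2 + 4.634*t - 9.8784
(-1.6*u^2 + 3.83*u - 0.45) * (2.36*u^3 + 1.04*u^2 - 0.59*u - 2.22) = -3.776*u^5 + 7.3748*u^4 + 3.8652*u^3 + 0.8243*u^2 - 8.2371*u + 0.999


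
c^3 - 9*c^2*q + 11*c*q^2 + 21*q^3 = (c - 7*q)*(c - 3*q)*(c + q)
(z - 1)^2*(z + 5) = z^3 + 3*z^2 - 9*z + 5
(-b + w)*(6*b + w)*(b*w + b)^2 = -6*b^4*w^2 - 12*b^4*w - 6*b^4 + 5*b^3*w^3 + 10*b^3*w^2 + 5*b^3*w + b^2*w^4 + 2*b^2*w^3 + b^2*w^2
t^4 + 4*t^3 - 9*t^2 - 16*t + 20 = (t - 2)*(t - 1)*(t + 2)*(t + 5)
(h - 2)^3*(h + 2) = h^4 - 4*h^3 + 16*h - 16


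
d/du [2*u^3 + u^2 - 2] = 2*u*(3*u + 1)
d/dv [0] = 0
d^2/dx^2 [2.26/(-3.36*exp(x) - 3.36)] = 0.672619047619047*(1 - exp(x))*exp(x)/(exp(x) + 1)^3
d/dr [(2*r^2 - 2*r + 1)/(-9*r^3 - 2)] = (18*r^4 - 36*r^3 + 27*r^2 - 8*r + 4)/(81*r^6 + 36*r^3 + 4)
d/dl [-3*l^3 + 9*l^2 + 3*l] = -9*l^2 + 18*l + 3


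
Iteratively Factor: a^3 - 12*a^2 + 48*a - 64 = (a - 4)*(a^2 - 8*a + 16) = (a - 4)^2*(a - 4)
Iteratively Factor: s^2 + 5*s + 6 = (s + 2)*(s + 3)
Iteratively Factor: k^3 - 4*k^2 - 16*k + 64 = (k - 4)*(k^2 - 16) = (k - 4)*(k + 4)*(k - 4)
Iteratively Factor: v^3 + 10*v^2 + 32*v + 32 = (v + 4)*(v^2 + 6*v + 8) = (v + 2)*(v + 4)*(v + 4)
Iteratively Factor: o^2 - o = (o - 1)*(o)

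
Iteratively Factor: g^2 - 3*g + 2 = (g - 2)*(g - 1)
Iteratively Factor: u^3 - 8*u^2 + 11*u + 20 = (u - 5)*(u^2 - 3*u - 4) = (u - 5)*(u + 1)*(u - 4)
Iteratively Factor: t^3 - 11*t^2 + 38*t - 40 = (t - 5)*(t^2 - 6*t + 8) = (t - 5)*(t - 4)*(t - 2)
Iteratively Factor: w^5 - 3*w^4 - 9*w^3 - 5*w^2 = (w + 1)*(w^4 - 4*w^3 - 5*w^2) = w*(w + 1)*(w^3 - 4*w^2 - 5*w) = w*(w - 5)*(w + 1)*(w^2 + w) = w^2*(w - 5)*(w + 1)*(w + 1)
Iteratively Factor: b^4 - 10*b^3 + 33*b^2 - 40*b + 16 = (b - 1)*(b^3 - 9*b^2 + 24*b - 16) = (b - 4)*(b - 1)*(b^2 - 5*b + 4) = (b - 4)^2*(b - 1)*(b - 1)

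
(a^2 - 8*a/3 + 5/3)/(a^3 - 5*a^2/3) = (a - 1)/a^2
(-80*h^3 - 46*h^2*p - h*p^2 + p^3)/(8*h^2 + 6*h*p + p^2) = (-40*h^2 - 3*h*p + p^2)/(4*h + p)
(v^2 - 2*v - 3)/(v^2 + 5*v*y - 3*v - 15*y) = (v + 1)/(v + 5*y)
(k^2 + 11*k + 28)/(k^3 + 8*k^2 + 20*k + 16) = (k + 7)/(k^2 + 4*k + 4)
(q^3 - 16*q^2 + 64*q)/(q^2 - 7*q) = (q^2 - 16*q + 64)/(q - 7)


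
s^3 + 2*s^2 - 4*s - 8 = (s - 2)*(s + 2)^2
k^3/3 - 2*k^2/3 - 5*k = k*(k/3 + 1)*(k - 5)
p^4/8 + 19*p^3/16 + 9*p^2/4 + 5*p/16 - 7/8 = (p/4 + 1/4)*(p/2 + 1)*(p - 1/2)*(p + 7)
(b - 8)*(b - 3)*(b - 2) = b^3 - 13*b^2 + 46*b - 48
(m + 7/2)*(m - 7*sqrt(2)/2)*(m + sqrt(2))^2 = m^4 - 3*sqrt(2)*m^3/2 + 7*m^3/2 - 12*m^2 - 21*sqrt(2)*m^2/4 - 42*m - 7*sqrt(2)*m - 49*sqrt(2)/2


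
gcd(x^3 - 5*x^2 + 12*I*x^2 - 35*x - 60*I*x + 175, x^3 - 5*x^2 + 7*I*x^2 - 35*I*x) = x^2 + x*(-5 + 7*I) - 35*I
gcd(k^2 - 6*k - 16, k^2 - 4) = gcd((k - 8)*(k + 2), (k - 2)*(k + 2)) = k + 2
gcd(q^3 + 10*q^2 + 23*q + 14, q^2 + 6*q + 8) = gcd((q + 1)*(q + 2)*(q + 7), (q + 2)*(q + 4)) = q + 2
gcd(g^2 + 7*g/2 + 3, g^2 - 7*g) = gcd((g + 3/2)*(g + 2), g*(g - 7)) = 1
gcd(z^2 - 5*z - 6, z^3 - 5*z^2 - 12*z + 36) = z - 6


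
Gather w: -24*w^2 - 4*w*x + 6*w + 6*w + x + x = -24*w^2 + w*(12 - 4*x) + 2*x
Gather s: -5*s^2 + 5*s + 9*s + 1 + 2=-5*s^2 + 14*s + 3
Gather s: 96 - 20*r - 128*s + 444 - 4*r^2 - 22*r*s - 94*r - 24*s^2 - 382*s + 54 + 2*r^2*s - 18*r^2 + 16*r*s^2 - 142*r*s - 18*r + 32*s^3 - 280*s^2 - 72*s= -22*r^2 - 132*r + 32*s^3 + s^2*(16*r - 304) + s*(2*r^2 - 164*r - 582) + 594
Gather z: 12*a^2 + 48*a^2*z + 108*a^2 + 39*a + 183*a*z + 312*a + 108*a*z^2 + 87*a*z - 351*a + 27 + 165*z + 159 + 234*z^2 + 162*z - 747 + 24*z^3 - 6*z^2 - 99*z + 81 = 120*a^2 + 24*z^3 + z^2*(108*a + 228) + z*(48*a^2 + 270*a + 228) - 480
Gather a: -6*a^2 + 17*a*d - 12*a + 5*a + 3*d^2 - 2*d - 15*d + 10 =-6*a^2 + a*(17*d - 7) + 3*d^2 - 17*d + 10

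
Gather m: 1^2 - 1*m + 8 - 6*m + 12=21 - 7*m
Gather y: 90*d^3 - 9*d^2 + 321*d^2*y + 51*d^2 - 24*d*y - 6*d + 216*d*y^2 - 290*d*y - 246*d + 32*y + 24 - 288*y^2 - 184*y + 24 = 90*d^3 + 42*d^2 - 252*d + y^2*(216*d - 288) + y*(321*d^2 - 314*d - 152) + 48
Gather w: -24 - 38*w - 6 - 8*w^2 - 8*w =-8*w^2 - 46*w - 30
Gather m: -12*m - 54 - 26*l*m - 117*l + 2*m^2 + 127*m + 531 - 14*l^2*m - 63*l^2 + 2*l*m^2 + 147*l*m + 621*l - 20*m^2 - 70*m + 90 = -63*l^2 + 504*l + m^2*(2*l - 18) + m*(-14*l^2 + 121*l + 45) + 567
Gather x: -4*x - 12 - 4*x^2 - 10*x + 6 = -4*x^2 - 14*x - 6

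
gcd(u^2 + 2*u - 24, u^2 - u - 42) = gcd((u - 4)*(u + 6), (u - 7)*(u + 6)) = u + 6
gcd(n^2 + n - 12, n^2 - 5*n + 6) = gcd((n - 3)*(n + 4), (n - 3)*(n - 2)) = n - 3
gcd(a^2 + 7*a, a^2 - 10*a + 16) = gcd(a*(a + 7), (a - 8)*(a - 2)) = 1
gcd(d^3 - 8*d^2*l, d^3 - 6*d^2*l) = d^2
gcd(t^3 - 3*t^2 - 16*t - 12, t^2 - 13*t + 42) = t - 6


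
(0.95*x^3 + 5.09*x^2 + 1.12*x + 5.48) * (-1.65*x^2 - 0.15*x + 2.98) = -1.5675*x^5 - 8.541*x^4 + 0.2195*x^3 + 5.9582*x^2 + 2.5156*x + 16.3304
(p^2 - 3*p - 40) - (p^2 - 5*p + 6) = 2*p - 46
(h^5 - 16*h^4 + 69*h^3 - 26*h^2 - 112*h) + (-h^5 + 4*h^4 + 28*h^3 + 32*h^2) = -12*h^4 + 97*h^3 + 6*h^2 - 112*h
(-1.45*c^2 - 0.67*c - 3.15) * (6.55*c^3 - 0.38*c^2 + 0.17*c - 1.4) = -9.4975*c^5 - 3.8375*c^4 - 20.6244*c^3 + 3.1131*c^2 + 0.4025*c + 4.41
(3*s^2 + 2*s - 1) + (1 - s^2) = 2*s^2 + 2*s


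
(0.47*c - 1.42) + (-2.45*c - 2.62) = -1.98*c - 4.04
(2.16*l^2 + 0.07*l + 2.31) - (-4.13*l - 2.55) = 2.16*l^2 + 4.2*l + 4.86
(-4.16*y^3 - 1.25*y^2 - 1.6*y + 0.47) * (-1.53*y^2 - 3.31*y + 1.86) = 6.3648*y^5 + 15.6821*y^4 - 1.1521*y^3 + 2.2519*y^2 - 4.5317*y + 0.8742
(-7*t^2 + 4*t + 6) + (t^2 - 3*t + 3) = -6*t^2 + t + 9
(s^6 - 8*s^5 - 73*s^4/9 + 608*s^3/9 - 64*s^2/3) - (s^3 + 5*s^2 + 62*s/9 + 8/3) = s^6 - 8*s^5 - 73*s^4/9 + 599*s^3/9 - 79*s^2/3 - 62*s/9 - 8/3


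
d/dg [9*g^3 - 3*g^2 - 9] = 3*g*(9*g - 2)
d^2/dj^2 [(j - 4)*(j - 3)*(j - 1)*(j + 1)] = 12*j^2 - 42*j + 22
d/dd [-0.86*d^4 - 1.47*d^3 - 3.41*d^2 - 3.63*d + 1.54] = -3.44*d^3 - 4.41*d^2 - 6.82*d - 3.63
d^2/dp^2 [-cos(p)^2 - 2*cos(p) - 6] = 2*cos(p) + 2*cos(2*p)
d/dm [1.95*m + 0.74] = 1.95000000000000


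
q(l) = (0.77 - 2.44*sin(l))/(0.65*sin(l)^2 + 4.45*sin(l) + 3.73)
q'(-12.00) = -0.27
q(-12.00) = -0.09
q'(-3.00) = 1.26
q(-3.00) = 0.36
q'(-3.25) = 0.70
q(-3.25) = 0.12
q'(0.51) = -0.30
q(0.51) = -0.07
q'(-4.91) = -0.03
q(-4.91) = -0.19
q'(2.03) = 0.08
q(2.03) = -0.17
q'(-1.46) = -429.36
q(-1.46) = -63.07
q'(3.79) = 5.52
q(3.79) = 1.75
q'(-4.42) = 0.05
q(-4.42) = -0.18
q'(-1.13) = -78.40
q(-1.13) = 12.56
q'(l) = (0.77 - 2.44*sin(l))*(-1.3*sin(l)*cos(l) - 4.45*cos(l))/(0.65*sin(l)^2 + 4.45*sin(l) + 3.73)^2 - 2.44*cos(l)/(0.65*sin(l)^2 + 4.45*sin(l) + 3.73)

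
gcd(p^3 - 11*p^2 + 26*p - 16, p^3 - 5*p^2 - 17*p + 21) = p - 1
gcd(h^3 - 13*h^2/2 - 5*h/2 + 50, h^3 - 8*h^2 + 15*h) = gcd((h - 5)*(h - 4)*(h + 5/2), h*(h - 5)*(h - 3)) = h - 5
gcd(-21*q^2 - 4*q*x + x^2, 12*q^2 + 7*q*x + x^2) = 3*q + x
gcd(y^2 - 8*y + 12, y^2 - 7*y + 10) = y - 2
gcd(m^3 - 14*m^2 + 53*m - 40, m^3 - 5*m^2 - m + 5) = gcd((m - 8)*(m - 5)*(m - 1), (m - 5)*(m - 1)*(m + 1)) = m^2 - 6*m + 5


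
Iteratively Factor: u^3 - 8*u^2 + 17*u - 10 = (u - 5)*(u^2 - 3*u + 2) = (u - 5)*(u - 1)*(u - 2)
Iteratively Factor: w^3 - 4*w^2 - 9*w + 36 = (w - 4)*(w^2 - 9) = (w - 4)*(w + 3)*(w - 3)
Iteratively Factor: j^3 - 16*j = (j + 4)*(j^2 - 4*j) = (j - 4)*(j + 4)*(j)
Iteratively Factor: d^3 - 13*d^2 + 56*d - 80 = (d - 4)*(d^2 - 9*d + 20) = (d - 5)*(d - 4)*(d - 4)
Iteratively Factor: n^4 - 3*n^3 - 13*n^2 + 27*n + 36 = (n + 3)*(n^3 - 6*n^2 + 5*n + 12) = (n - 3)*(n + 3)*(n^2 - 3*n - 4) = (n - 4)*(n - 3)*(n + 3)*(n + 1)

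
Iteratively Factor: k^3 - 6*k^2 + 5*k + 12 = (k - 4)*(k^2 - 2*k - 3) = (k - 4)*(k - 3)*(k + 1)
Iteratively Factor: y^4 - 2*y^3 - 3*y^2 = (y)*(y^3 - 2*y^2 - 3*y) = y*(y + 1)*(y^2 - 3*y) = y*(y - 3)*(y + 1)*(y)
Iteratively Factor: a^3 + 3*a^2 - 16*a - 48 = (a + 3)*(a^2 - 16) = (a + 3)*(a + 4)*(a - 4)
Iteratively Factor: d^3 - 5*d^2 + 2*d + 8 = (d + 1)*(d^2 - 6*d + 8) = (d - 4)*(d + 1)*(d - 2)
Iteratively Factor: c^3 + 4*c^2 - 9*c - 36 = (c + 3)*(c^2 + c - 12) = (c - 3)*(c + 3)*(c + 4)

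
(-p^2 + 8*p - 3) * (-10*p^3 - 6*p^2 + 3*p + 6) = 10*p^5 - 74*p^4 - 21*p^3 + 36*p^2 + 39*p - 18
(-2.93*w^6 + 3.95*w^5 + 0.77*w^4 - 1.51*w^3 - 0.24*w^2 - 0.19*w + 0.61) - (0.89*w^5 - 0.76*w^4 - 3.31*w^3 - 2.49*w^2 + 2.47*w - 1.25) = -2.93*w^6 + 3.06*w^5 + 1.53*w^4 + 1.8*w^3 + 2.25*w^2 - 2.66*w + 1.86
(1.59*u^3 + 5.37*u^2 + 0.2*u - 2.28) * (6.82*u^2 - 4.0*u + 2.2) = 10.8438*u^5 + 30.2634*u^4 - 16.618*u^3 - 4.5356*u^2 + 9.56*u - 5.016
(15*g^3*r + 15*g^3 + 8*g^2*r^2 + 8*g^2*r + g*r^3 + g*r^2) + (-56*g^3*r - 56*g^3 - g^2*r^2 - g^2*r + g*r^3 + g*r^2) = -41*g^3*r - 41*g^3 + 7*g^2*r^2 + 7*g^2*r + 2*g*r^3 + 2*g*r^2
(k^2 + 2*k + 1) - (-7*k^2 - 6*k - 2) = 8*k^2 + 8*k + 3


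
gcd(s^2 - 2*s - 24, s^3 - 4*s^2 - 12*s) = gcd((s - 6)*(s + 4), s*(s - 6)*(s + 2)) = s - 6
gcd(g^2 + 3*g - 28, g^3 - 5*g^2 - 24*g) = 1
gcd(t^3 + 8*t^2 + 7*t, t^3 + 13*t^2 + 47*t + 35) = t^2 + 8*t + 7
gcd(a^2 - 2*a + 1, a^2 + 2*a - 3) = a - 1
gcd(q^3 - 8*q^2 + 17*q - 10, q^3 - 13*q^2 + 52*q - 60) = q^2 - 7*q + 10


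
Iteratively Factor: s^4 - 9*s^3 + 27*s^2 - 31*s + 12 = (s - 1)*(s^3 - 8*s^2 + 19*s - 12) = (s - 3)*(s - 1)*(s^2 - 5*s + 4) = (s - 3)*(s - 1)^2*(s - 4)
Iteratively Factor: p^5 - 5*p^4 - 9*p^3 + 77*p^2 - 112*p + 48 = (p - 4)*(p^4 - p^3 - 13*p^2 + 25*p - 12) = (p - 4)*(p - 1)*(p^3 - 13*p + 12) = (p - 4)*(p - 1)^2*(p^2 + p - 12) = (p - 4)*(p - 1)^2*(p + 4)*(p - 3)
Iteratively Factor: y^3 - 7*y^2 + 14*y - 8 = (y - 4)*(y^2 - 3*y + 2) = (y - 4)*(y - 1)*(y - 2)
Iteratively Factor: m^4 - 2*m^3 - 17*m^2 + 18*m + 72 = (m - 3)*(m^3 + m^2 - 14*m - 24) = (m - 3)*(m + 2)*(m^2 - m - 12) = (m - 3)*(m + 2)*(m + 3)*(m - 4)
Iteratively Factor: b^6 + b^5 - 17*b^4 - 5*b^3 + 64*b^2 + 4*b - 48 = (b + 1)*(b^5 - 17*b^3 + 12*b^2 + 52*b - 48) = (b - 2)*(b + 1)*(b^4 + 2*b^3 - 13*b^2 - 14*b + 24) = (b - 2)*(b + 1)*(b + 4)*(b^3 - 2*b^2 - 5*b + 6) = (b - 2)*(b - 1)*(b + 1)*(b + 4)*(b^2 - b - 6) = (b - 3)*(b - 2)*(b - 1)*(b + 1)*(b + 4)*(b + 2)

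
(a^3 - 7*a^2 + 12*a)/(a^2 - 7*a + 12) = a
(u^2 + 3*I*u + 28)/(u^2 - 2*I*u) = (u^2 + 3*I*u + 28)/(u*(u - 2*I))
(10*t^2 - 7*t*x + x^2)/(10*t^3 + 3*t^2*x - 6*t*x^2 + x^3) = 1/(t + x)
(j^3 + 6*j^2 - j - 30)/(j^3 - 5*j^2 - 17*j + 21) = (j^2 + 3*j - 10)/(j^2 - 8*j + 7)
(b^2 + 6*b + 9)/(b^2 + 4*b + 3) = (b + 3)/(b + 1)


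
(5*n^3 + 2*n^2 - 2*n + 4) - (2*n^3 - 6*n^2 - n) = 3*n^3 + 8*n^2 - n + 4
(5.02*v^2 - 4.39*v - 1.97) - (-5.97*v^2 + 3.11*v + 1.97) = 10.99*v^2 - 7.5*v - 3.94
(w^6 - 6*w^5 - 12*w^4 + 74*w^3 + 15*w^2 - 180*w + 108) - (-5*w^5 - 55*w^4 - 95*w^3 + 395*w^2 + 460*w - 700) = w^6 - w^5 + 43*w^4 + 169*w^3 - 380*w^2 - 640*w + 808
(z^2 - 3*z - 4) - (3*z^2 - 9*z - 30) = -2*z^2 + 6*z + 26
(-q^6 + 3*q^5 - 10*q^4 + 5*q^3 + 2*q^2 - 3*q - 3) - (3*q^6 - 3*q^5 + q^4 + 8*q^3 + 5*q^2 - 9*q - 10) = -4*q^6 + 6*q^5 - 11*q^4 - 3*q^3 - 3*q^2 + 6*q + 7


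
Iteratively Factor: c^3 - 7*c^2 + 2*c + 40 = (c - 4)*(c^2 - 3*c - 10) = (c - 4)*(c + 2)*(c - 5)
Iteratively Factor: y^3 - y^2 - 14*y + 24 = (y + 4)*(y^2 - 5*y + 6) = (y - 2)*(y + 4)*(y - 3)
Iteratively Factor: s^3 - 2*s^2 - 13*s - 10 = (s - 5)*(s^2 + 3*s + 2) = (s - 5)*(s + 1)*(s + 2)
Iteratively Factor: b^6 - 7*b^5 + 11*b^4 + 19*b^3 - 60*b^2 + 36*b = (b - 3)*(b^5 - 4*b^4 - b^3 + 16*b^2 - 12*b) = (b - 3)*(b - 1)*(b^4 - 3*b^3 - 4*b^2 + 12*b) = (b - 3)*(b - 2)*(b - 1)*(b^3 - b^2 - 6*b) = (b - 3)^2*(b - 2)*(b - 1)*(b^2 + 2*b) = b*(b - 3)^2*(b - 2)*(b - 1)*(b + 2)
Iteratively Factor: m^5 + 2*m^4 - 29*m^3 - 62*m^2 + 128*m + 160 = (m + 4)*(m^4 - 2*m^3 - 21*m^2 + 22*m + 40) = (m + 4)^2*(m^3 - 6*m^2 + 3*m + 10) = (m - 5)*(m + 4)^2*(m^2 - m - 2) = (m - 5)*(m + 1)*(m + 4)^2*(m - 2)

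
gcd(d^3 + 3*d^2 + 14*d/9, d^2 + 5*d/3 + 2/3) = d + 2/3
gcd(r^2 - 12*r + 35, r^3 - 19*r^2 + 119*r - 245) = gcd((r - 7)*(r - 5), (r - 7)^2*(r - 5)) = r^2 - 12*r + 35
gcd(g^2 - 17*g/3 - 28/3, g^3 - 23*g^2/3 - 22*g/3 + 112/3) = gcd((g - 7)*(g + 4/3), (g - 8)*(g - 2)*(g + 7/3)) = 1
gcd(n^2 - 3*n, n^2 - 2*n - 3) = n - 3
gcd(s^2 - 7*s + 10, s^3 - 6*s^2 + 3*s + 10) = s^2 - 7*s + 10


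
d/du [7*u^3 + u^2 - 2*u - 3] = 21*u^2 + 2*u - 2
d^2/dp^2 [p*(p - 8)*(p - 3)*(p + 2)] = 12*p^2 - 54*p + 4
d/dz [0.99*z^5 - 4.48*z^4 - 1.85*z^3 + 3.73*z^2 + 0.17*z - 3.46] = 4.95*z^4 - 17.92*z^3 - 5.55*z^2 + 7.46*z + 0.17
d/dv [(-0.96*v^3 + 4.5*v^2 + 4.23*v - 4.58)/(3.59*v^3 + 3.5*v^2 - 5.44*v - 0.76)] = (-19.515*v^4 - 19.9266*v^3 + 12.2304*v^2 + 25.22*v - 28.13)/(12.8881*v^6 + 25.13*v^5 - 26.8092*v^4 - 43.5368*v^3 + 24.2736*v^2 + 8.2688*v + 0.5776)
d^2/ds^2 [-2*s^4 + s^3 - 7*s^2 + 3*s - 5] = -24*s^2 + 6*s - 14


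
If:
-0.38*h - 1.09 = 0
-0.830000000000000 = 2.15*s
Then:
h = -2.87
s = -0.39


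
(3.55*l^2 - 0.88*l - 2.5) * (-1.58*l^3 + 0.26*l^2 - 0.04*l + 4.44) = -5.609*l^5 + 2.3134*l^4 + 3.5792*l^3 + 15.1472*l^2 - 3.8072*l - 11.1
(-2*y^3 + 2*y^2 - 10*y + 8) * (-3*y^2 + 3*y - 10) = 6*y^5 - 12*y^4 + 56*y^3 - 74*y^2 + 124*y - 80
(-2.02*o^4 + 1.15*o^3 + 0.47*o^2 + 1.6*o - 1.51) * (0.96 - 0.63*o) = 1.2726*o^5 - 2.6637*o^4 + 0.8079*o^3 - 0.5568*o^2 + 2.4873*o - 1.4496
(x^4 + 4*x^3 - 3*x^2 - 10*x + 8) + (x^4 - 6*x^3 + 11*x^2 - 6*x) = 2*x^4 - 2*x^3 + 8*x^2 - 16*x + 8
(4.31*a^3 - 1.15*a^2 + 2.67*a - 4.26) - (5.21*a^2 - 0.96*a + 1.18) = 4.31*a^3 - 6.36*a^2 + 3.63*a - 5.44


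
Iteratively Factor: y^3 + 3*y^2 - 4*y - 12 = (y + 2)*(y^2 + y - 6) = (y - 2)*(y + 2)*(y + 3)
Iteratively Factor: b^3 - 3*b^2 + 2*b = (b - 2)*(b^2 - b) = (b - 2)*(b - 1)*(b)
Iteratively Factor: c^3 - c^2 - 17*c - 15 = (c + 3)*(c^2 - 4*c - 5) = (c + 1)*(c + 3)*(c - 5)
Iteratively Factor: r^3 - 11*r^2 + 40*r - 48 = (r - 4)*(r^2 - 7*r + 12) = (r - 4)^2*(r - 3)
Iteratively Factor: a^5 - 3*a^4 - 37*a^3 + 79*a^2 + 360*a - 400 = (a + 4)*(a^4 - 7*a^3 - 9*a^2 + 115*a - 100) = (a - 1)*(a + 4)*(a^3 - 6*a^2 - 15*a + 100) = (a - 5)*(a - 1)*(a + 4)*(a^2 - a - 20) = (a - 5)^2*(a - 1)*(a + 4)*(a + 4)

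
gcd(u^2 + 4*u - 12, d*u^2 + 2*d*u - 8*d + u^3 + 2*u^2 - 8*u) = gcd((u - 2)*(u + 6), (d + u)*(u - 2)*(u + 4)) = u - 2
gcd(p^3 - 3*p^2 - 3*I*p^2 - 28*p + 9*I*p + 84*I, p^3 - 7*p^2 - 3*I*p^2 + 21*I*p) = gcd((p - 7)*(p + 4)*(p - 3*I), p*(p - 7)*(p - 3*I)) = p^2 + p*(-7 - 3*I) + 21*I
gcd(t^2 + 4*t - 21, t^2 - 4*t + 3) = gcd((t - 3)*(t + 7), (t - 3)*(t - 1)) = t - 3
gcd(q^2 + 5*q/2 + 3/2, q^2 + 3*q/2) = q + 3/2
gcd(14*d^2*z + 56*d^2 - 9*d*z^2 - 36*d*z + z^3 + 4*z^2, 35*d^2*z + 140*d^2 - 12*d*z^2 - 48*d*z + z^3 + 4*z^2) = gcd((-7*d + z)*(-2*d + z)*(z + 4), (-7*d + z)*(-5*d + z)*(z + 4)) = -7*d*z - 28*d + z^2 + 4*z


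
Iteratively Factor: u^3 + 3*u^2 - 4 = (u + 2)*(u^2 + u - 2) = (u - 1)*(u + 2)*(u + 2)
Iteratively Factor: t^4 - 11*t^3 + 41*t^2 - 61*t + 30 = (t - 2)*(t^3 - 9*t^2 + 23*t - 15) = (t - 3)*(t - 2)*(t^2 - 6*t + 5) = (t - 3)*(t - 2)*(t - 1)*(t - 5)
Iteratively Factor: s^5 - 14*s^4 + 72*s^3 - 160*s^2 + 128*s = (s - 4)*(s^4 - 10*s^3 + 32*s^2 - 32*s) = s*(s - 4)*(s^3 - 10*s^2 + 32*s - 32) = s*(s - 4)*(s - 2)*(s^2 - 8*s + 16) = s*(s - 4)^2*(s - 2)*(s - 4)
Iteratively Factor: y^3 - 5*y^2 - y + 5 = (y - 5)*(y^2 - 1) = (y - 5)*(y - 1)*(y + 1)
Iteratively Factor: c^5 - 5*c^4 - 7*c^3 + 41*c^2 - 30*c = (c)*(c^4 - 5*c^3 - 7*c^2 + 41*c - 30) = c*(c - 2)*(c^3 - 3*c^2 - 13*c + 15) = c*(c - 5)*(c - 2)*(c^2 + 2*c - 3) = c*(c - 5)*(c - 2)*(c - 1)*(c + 3)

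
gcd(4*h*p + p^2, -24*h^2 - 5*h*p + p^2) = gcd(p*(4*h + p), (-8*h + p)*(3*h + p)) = 1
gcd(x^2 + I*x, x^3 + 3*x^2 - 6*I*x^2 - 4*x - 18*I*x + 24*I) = 1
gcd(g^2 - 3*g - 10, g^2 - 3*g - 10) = g^2 - 3*g - 10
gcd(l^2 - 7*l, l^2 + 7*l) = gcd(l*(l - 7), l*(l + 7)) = l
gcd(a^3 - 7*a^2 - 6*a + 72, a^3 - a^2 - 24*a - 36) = a^2 - 3*a - 18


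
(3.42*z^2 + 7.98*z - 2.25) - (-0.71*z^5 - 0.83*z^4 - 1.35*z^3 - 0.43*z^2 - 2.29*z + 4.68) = 0.71*z^5 + 0.83*z^4 + 1.35*z^3 + 3.85*z^2 + 10.27*z - 6.93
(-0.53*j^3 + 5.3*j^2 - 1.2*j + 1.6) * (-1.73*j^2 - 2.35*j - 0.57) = 0.9169*j^5 - 7.9235*j^4 - 10.0769*j^3 - 2.969*j^2 - 3.076*j - 0.912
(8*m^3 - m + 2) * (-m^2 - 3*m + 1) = -8*m^5 - 24*m^4 + 9*m^3 + m^2 - 7*m + 2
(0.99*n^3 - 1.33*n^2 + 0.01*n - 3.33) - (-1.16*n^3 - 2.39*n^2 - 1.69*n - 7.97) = 2.15*n^3 + 1.06*n^2 + 1.7*n + 4.64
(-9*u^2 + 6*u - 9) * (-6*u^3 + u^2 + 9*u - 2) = 54*u^5 - 45*u^4 - 21*u^3 + 63*u^2 - 93*u + 18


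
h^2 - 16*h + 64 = (h - 8)^2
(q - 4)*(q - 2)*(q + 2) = q^3 - 4*q^2 - 4*q + 16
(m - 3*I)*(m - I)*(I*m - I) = I*m^3 + 4*m^2 - I*m^2 - 4*m - 3*I*m + 3*I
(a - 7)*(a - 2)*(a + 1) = a^3 - 8*a^2 + 5*a + 14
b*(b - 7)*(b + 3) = b^3 - 4*b^2 - 21*b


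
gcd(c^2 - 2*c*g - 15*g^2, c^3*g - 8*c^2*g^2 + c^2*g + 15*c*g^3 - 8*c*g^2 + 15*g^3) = c - 5*g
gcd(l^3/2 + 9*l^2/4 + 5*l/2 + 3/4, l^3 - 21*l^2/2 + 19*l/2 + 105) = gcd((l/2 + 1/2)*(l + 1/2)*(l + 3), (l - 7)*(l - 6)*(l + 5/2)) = 1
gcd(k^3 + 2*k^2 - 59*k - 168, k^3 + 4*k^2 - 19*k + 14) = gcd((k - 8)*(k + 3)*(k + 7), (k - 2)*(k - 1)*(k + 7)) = k + 7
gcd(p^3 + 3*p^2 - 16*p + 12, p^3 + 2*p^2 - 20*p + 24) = p^2 + 4*p - 12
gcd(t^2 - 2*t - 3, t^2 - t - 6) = t - 3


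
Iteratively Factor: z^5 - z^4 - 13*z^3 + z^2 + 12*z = (z + 3)*(z^4 - 4*z^3 - z^2 + 4*z) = z*(z + 3)*(z^3 - 4*z^2 - z + 4) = z*(z + 1)*(z + 3)*(z^2 - 5*z + 4) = z*(z - 1)*(z + 1)*(z + 3)*(z - 4)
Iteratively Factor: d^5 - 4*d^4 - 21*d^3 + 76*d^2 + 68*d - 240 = (d - 3)*(d^4 - d^3 - 24*d^2 + 4*d + 80) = (d - 3)*(d - 2)*(d^3 + d^2 - 22*d - 40) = (d - 3)*(d - 2)*(d + 2)*(d^2 - d - 20) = (d - 5)*(d - 3)*(d - 2)*(d + 2)*(d + 4)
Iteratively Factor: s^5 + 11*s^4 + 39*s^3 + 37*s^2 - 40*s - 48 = (s - 1)*(s^4 + 12*s^3 + 51*s^2 + 88*s + 48) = (s - 1)*(s + 1)*(s^3 + 11*s^2 + 40*s + 48) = (s - 1)*(s + 1)*(s + 4)*(s^2 + 7*s + 12) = (s - 1)*(s + 1)*(s + 4)^2*(s + 3)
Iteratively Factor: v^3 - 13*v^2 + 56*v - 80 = (v - 4)*(v^2 - 9*v + 20) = (v - 4)^2*(v - 5)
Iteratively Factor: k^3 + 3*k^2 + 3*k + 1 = (k + 1)*(k^2 + 2*k + 1) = (k + 1)^2*(k + 1)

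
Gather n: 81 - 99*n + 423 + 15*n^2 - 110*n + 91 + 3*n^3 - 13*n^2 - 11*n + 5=3*n^3 + 2*n^2 - 220*n + 600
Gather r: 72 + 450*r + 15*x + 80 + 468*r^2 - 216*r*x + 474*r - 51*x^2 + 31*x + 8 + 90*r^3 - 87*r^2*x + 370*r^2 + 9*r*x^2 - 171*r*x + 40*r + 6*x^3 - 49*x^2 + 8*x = 90*r^3 + r^2*(838 - 87*x) + r*(9*x^2 - 387*x + 964) + 6*x^3 - 100*x^2 + 54*x + 160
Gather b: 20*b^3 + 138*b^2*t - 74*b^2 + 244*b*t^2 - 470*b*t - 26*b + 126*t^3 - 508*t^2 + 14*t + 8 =20*b^3 + b^2*(138*t - 74) + b*(244*t^2 - 470*t - 26) + 126*t^3 - 508*t^2 + 14*t + 8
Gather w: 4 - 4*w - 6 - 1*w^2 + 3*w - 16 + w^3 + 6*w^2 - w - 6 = w^3 + 5*w^2 - 2*w - 24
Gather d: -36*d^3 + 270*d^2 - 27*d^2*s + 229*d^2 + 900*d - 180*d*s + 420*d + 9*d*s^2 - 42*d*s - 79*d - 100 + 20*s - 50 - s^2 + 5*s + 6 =-36*d^3 + d^2*(499 - 27*s) + d*(9*s^2 - 222*s + 1241) - s^2 + 25*s - 144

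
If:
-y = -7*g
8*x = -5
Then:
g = y/7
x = -5/8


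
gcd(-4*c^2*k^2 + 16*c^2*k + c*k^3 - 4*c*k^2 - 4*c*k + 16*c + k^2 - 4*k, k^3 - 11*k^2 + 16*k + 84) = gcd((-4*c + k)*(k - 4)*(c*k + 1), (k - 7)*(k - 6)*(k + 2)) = 1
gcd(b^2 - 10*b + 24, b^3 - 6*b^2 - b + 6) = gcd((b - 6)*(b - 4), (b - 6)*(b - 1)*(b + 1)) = b - 6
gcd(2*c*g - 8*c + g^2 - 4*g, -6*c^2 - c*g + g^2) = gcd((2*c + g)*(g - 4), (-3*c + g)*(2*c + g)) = 2*c + g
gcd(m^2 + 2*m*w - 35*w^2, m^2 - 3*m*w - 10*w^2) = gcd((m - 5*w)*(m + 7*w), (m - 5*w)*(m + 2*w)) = -m + 5*w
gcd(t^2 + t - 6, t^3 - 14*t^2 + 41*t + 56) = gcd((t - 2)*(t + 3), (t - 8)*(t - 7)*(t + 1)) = 1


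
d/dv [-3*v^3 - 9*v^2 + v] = -9*v^2 - 18*v + 1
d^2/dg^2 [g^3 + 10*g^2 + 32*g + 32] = 6*g + 20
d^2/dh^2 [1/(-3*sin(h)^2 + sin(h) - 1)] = (36*sin(h)^4 - 9*sin(h)^3 - 65*sin(h)^2 + 19*sin(h) + 4)/(3*sin(h)^2 - sin(h) + 1)^3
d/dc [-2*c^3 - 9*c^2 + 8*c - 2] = -6*c^2 - 18*c + 8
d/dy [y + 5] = 1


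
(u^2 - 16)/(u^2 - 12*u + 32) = (u + 4)/(u - 8)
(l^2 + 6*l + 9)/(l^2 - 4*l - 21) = (l + 3)/(l - 7)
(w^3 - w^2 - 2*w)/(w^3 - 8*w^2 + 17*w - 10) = w*(w + 1)/(w^2 - 6*w + 5)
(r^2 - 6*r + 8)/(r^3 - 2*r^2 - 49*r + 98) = (r - 4)/(r^2 - 49)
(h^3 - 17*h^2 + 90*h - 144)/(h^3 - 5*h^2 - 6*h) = (h^2 - 11*h + 24)/(h*(h + 1))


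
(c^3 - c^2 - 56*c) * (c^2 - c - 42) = c^5 - 2*c^4 - 97*c^3 + 98*c^2 + 2352*c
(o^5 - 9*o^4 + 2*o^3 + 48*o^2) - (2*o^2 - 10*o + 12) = o^5 - 9*o^4 + 2*o^3 + 46*o^2 + 10*o - 12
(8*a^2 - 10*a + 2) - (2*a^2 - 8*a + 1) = 6*a^2 - 2*a + 1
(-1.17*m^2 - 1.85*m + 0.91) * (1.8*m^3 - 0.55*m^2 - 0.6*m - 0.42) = -2.106*m^5 - 2.6865*m^4 + 3.3575*m^3 + 1.1009*m^2 + 0.231*m - 0.3822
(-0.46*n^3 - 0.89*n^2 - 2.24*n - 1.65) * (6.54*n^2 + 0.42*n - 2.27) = -3.0084*n^5 - 6.0138*n^4 - 13.9792*n^3 - 9.7115*n^2 + 4.3918*n + 3.7455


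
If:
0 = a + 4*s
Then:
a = -4*s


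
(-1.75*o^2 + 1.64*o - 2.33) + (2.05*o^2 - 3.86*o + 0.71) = 0.3*o^2 - 2.22*o - 1.62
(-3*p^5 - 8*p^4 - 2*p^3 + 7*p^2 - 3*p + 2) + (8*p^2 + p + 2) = -3*p^5 - 8*p^4 - 2*p^3 + 15*p^2 - 2*p + 4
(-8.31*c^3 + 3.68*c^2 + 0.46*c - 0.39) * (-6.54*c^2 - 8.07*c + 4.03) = 54.3474*c^5 + 42.9945*c^4 - 66.1953*c^3 + 13.6688*c^2 + 5.0011*c - 1.5717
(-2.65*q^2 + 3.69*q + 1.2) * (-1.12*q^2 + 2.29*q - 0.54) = 2.968*q^4 - 10.2013*q^3 + 8.5371*q^2 + 0.7554*q - 0.648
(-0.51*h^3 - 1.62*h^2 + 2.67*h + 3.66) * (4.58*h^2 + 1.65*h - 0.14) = -2.3358*h^5 - 8.2611*h^4 + 9.627*h^3 + 21.3951*h^2 + 5.6652*h - 0.5124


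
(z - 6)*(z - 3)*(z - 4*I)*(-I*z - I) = -I*z^4 - 4*z^3 + 8*I*z^3 + 32*z^2 - 9*I*z^2 - 36*z - 18*I*z - 72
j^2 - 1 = (j - 1)*(j + 1)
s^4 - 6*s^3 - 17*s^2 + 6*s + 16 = (s - 8)*(s - 1)*(s + 1)*(s + 2)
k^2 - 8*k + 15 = (k - 5)*(k - 3)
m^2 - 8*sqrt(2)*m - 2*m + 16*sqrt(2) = (m - 2)*(m - 8*sqrt(2))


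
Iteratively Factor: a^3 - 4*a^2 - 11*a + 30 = (a - 5)*(a^2 + a - 6) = (a - 5)*(a + 3)*(a - 2)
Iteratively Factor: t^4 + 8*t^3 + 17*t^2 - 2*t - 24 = (t + 2)*(t^3 + 6*t^2 + 5*t - 12) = (t - 1)*(t + 2)*(t^2 + 7*t + 12) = (t - 1)*(t + 2)*(t + 3)*(t + 4)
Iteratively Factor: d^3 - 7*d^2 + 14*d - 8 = (d - 1)*(d^2 - 6*d + 8) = (d - 2)*(d - 1)*(d - 4)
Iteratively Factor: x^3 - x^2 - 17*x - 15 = (x + 1)*(x^2 - 2*x - 15) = (x + 1)*(x + 3)*(x - 5)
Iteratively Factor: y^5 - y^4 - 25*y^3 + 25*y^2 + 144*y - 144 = (y - 1)*(y^4 - 25*y^2 + 144) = (y - 4)*(y - 1)*(y^3 + 4*y^2 - 9*y - 36) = (y - 4)*(y - 1)*(y + 3)*(y^2 + y - 12) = (y - 4)*(y - 1)*(y + 3)*(y + 4)*(y - 3)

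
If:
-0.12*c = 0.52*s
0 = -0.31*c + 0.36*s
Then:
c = 0.00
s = 0.00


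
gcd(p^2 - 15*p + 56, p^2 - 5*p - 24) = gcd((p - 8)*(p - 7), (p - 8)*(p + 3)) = p - 8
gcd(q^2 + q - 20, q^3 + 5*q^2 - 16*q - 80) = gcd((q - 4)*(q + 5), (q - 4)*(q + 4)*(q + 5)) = q^2 + q - 20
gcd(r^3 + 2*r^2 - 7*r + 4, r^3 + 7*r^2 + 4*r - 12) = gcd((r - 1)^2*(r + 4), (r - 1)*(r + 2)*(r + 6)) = r - 1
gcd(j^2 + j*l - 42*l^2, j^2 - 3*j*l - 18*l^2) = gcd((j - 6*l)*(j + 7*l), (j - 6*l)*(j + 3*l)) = j - 6*l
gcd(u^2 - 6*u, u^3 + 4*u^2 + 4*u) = u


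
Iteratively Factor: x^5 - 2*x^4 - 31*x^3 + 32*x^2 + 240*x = (x + 3)*(x^4 - 5*x^3 - 16*x^2 + 80*x) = x*(x + 3)*(x^3 - 5*x^2 - 16*x + 80) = x*(x - 4)*(x + 3)*(x^2 - x - 20) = x*(x - 4)*(x + 3)*(x + 4)*(x - 5)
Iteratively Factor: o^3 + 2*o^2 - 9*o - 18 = (o + 3)*(o^2 - o - 6) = (o - 3)*(o + 3)*(o + 2)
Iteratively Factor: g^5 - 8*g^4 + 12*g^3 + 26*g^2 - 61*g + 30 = (g - 1)*(g^4 - 7*g^3 + 5*g^2 + 31*g - 30) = (g - 5)*(g - 1)*(g^3 - 2*g^2 - 5*g + 6) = (g - 5)*(g - 3)*(g - 1)*(g^2 + g - 2) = (g - 5)*(g - 3)*(g - 1)*(g + 2)*(g - 1)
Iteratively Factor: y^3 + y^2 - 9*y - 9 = (y - 3)*(y^2 + 4*y + 3) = (y - 3)*(y + 3)*(y + 1)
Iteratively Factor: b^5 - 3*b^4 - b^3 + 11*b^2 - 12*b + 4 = (b - 2)*(b^4 - b^3 - 3*b^2 + 5*b - 2) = (b - 2)*(b - 1)*(b^3 - 3*b + 2) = (b - 2)*(b - 1)*(b + 2)*(b^2 - 2*b + 1) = (b - 2)*(b - 1)^2*(b + 2)*(b - 1)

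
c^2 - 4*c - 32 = (c - 8)*(c + 4)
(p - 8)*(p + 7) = p^2 - p - 56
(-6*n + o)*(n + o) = -6*n^2 - 5*n*o + o^2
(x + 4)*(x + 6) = x^2 + 10*x + 24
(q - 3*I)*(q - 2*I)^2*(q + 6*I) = q^4 - I*q^3 + 26*q^2 - 84*I*q - 72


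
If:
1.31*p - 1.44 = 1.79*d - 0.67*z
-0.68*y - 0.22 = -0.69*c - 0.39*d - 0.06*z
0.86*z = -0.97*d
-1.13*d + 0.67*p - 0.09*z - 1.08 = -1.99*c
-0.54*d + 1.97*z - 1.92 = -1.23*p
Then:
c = 0.38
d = -1.53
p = -1.87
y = -0.66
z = 1.72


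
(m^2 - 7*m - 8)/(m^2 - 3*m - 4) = (m - 8)/(m - 4)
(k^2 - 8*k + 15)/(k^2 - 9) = (k - 5)/(k + 3)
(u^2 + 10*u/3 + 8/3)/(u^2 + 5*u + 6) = (u + 4/3)/(u + 3)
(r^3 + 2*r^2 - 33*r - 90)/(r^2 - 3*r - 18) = r + 5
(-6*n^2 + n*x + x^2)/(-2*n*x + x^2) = (3*n + x)/x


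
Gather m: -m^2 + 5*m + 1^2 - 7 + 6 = -m^2 + 5*m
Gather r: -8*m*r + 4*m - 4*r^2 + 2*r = 4*m - 4*r^2 + r*(2 - 8*m)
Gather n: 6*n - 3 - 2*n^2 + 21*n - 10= -2*n^2 + 27*n - 13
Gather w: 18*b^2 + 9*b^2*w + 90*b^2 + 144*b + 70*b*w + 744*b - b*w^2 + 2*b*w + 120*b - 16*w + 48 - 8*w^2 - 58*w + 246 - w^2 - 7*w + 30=108*b^2 + 1008*b + w^2*(-b - 9) + w*(9*b^2 + 72*b - 81) + 324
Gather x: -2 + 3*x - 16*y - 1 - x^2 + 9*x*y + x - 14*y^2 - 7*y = -x^2 + x*(9*y + 4) - 14*y^2 - 23*y - 3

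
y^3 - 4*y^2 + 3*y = y*(y - 3)*(y - 1)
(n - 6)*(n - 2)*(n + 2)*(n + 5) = n^4 - n^3 - 34*n^2 + 4*n + 120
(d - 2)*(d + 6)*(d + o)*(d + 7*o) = d^4 + 8*d^3*o + 4*d^3 + 7*d^2*o^2 + 32*d^2*o - 12*d^2 + 28*d*o^2 - 96*d*o - 84*o^2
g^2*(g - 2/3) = g^3 - 2*g^2/3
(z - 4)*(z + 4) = z^2 - 16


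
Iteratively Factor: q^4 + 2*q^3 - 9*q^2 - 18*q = (q - 3)*(q^3 + 5*q^2 + 6*q) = q*(q - 3)*(q^2 + 5*q + 6) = q*(q - 3)*(q + 3)*(q + 2)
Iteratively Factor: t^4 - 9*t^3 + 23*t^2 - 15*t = (t - 3)*(t^3 - 6*t^2 + 5*t) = (t - 3)*(t - 1)*(t^2 - 5*t) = t*(t - 3)*(t - 1)*(t - 5)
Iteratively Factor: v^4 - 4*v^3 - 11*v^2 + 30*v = (v - 5)*(v^3 + v^2 - 6*v) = (v - 5)*(v + 3)*(v^2 - 2*v) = v*(v - 5)*(v + 3)*(v - 2)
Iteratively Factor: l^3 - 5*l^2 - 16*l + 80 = (l + 4)*(l^2 - 9*l + 20) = (l - 5)*(l + 4)*(l - 4)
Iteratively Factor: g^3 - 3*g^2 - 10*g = (g - 5)*(g^2 + 2*g) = (g - 5)*(g + 2)*(g)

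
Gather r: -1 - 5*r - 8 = -5*r - 9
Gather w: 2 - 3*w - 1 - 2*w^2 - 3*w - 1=-2*w^2 - 6*w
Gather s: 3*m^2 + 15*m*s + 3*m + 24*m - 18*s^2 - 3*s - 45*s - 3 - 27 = 3*m^2 + 27*m - 18*s^2 + s*(15*m - 48) - 30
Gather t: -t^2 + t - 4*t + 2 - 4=-t^2 - 3*t - 2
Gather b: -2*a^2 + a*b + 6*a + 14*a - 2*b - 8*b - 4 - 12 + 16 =-2*a^2 + 20*a + b*(a - 10)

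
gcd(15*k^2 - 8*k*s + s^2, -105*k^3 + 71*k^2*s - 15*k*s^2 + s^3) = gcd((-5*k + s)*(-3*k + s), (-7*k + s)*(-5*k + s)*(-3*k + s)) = 15*k^2 - 8*k*s + s^2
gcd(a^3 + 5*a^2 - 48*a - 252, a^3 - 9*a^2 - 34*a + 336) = a^2 - a - 42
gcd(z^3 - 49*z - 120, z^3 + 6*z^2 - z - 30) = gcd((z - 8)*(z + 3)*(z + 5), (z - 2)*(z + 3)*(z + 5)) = z^2 + 8*z + 15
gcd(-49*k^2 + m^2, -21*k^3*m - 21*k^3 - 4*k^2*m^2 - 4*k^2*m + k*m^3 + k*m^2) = 7*k - m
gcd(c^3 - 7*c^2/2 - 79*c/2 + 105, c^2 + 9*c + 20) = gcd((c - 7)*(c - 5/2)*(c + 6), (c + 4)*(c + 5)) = 1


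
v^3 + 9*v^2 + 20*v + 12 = (v + 1)*(v + 2)*(v + 6)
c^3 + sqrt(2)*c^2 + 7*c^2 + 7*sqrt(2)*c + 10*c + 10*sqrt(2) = (c + 2)*(c + 5)*(c + sqrt(2))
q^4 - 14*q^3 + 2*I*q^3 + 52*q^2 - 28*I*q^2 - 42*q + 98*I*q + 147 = (q - 7)^2*(q - I)*(q + 3*I)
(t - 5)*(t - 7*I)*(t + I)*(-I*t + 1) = -I*t^4 - 5*t^3 + 5*I*t^3 + 25*t^2 - 13*I*t^2 + 7*t + 65*I*t - 35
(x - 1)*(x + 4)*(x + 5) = x^3 + 8*x^2 + 11*x - 20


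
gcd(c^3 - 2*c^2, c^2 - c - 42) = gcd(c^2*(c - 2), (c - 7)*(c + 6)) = 1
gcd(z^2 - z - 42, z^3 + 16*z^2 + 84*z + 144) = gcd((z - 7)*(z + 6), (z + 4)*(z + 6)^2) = z + 6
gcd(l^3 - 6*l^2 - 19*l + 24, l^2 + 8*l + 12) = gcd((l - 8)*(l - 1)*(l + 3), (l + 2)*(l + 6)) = 1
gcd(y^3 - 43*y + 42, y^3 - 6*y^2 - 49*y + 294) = y^2 + y - 42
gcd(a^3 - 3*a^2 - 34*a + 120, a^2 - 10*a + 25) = a - 5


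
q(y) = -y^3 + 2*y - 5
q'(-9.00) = -241.00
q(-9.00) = 706.00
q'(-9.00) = -241.00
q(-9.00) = 706.00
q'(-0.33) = 1.67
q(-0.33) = -5.62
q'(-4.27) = -52.70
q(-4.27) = 64.31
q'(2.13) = -11.61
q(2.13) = -10.40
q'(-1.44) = -4.22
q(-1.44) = -4.89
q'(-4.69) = -63.99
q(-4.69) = 88.78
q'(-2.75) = -20.69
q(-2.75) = 10.30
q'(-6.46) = -123.19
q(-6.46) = 251.67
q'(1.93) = -9.17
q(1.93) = -8.33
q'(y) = 2 - 3*y^2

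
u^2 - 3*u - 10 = (u - 5)*(u + 2)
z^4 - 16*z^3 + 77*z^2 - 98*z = z*(z - 7)^2*(z - 2)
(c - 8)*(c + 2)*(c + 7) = c^3 + c^2 - 58*c - 112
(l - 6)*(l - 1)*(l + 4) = l^3 - 3*l^2 - 22*l + 24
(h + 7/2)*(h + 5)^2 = h^3 + 27*h^2/2 + 60*h + 175/2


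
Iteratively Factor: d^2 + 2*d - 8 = (d - 2)*(d + 4)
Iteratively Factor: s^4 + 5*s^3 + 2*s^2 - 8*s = (s + 2)*(s^3 + 3*s^2 - 4*s) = (s + 2)*(s + 4)*(s^2 - s) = s*(s + 2)*(s + 4)*(s - 1)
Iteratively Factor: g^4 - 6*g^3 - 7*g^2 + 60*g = (g - 5)*(g^3 - g^2 - 12*g) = g*(g - 5)*(g^2 - g - 12) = g*(g - 5)*(g + 3)*(g - 4)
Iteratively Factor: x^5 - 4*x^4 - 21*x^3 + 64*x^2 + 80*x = (x)*(x^4 - 4*x^3 - 21*x^2 + 64*x + 80) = x*(x - 4)*(x^3 - 21*x - 20) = x*(x - 5)*(x - 4)*(x^2 + 5*x + 4) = x*(x - 5)*(x - 4)*(x + 1)*(x + 4)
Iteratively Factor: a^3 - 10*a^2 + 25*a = (a)*(a^2 - 10*a + 25) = a*(a - 5)*(a - 5)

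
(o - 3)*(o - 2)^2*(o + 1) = o^4 - 6*o^3 + 9*o^2 + 4*o - 12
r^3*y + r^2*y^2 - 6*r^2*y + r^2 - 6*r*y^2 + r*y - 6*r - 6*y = (r - 6)*(r + y)*(r*y + 1)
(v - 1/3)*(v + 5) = v^2 + 14*v/3 - 5/3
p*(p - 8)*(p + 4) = p^3 - 4*p^2 - 32*p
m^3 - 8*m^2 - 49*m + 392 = (m - 8)*(m - 7)*(m + 7)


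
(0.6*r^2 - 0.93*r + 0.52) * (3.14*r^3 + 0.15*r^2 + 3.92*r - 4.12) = 1.884*r^5 - 2.8302*r^4 + 3.8453*r^3 - 6.0396*r^2 + 5.87*r - 2.1424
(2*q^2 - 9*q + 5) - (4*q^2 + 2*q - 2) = -2*q^2 - 11*q + 7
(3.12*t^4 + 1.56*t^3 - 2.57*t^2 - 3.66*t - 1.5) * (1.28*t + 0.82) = 3.9936*t^5 + 4.5552*t^4 - 2.0104*t^3 - 6.7922*t^2 - 4.9212*t - 1.23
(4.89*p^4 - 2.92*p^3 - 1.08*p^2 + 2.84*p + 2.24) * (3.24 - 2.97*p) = -14.5233*p^5 + 24.516*p^4 - 6.2532*p^3 - 11.934*p^2 + 2.5488*p + 7.2576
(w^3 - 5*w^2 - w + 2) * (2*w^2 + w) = 2*w^5 - 9*w^4 - 7*w^3 + 3*w^2 + 2*w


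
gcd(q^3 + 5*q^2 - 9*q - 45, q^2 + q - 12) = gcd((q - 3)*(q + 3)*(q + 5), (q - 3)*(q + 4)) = q - 3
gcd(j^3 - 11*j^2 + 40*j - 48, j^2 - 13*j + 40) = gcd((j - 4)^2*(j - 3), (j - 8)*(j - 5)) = 1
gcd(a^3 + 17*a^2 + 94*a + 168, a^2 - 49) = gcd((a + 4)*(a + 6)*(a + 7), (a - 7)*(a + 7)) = a + 7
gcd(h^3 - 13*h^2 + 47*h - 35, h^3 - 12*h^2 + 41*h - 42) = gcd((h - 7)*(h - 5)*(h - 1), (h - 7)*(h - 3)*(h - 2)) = h - 7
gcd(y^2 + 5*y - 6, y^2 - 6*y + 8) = 1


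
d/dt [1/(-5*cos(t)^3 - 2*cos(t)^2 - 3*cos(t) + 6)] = (15*sin(t)^2 - 4*cos(t) - 18)*sin(t)/(5*cos(t)^3 + 2*cos(t)^2 + 3*cos(t) - 6)^2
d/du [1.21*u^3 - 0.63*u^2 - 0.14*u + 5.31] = 3.63*u^2 - 1.26*u - 0.14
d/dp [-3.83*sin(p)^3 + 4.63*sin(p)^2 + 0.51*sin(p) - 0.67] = (-11.49*sin(p)^2 + 9.26*sin(p) + 0.51)*cos(p)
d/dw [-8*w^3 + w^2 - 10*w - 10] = -24*w^2 + 2*w - 10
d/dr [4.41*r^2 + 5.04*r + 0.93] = 8.82*r + 5.04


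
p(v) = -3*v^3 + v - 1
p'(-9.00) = -728.00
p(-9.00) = 2177.00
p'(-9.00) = -728.00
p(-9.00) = 2177.00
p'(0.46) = -0.90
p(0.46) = -0.83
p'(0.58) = -2.03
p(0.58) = -1.01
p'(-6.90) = -427.49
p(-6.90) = 977.63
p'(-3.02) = -81.08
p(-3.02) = 78.61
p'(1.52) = -19.79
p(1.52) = -10.02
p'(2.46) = -53.46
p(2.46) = -43.20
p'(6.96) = -434.97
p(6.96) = -1005.50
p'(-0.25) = 0.44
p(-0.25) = -1.20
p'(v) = 1 - 9*v^2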